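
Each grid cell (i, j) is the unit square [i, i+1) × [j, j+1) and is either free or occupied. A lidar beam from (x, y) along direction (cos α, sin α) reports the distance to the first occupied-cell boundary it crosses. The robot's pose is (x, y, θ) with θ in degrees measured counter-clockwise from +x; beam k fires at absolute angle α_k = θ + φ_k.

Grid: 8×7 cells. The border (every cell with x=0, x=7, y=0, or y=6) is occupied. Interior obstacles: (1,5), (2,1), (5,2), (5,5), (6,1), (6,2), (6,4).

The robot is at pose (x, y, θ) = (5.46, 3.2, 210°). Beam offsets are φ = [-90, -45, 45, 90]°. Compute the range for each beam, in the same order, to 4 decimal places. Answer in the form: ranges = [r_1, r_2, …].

beam 1: φ=-90°, α=120°
  direction (-0.5000, 0.8660); cell (5,3); t to first gridline: x 0.9200, y 0.9238 (then +2.0000 / +1.1547)
    (4,3) via x @ 0.9200
    (4,4) via y @ 0.9238
    (4,5) via y @ 2.0785
    (3,5) via x @ 2.9200
    (3,6) via y @ 3.2332  # hit
  → r_1 = 3.2332
beam 2: φ=-45°, α=165°
  direction (-0.9659, 0.2588); cell (5,3); t to first gridline: x 0.4762, y 3.0910 (then +1.0353 / +3.8637)
    (4,3) via x @ 0.4762
    (3,3) via x @ 1.5115
    (2,3) via x @ 2.5468
    (2,4) via y @ 3.0910
    (1,4) via x @ 3.5821
    (0,4) via x @ 4.6173  # hit
  → r_2 = 4.6173
beam 3: φ=45°, α=255°
  direction (-0.2588, -0.9659); cell (5,3); t to first gridline: x 1.7773, y 0.2071 (then +3.8637 / +1.0353)
    (5,2) via y @ 0.2071  # hit
  → r_3 = 0.2071
beam 4: φ=90°, α=300°
  direction (0.5000, -0.8660); cell (5,3); t to first gridline: x 1.0800, y 0.2309 (then +2.0000 / +1.1547)
    (5,2) via y @ 0.2309  # hit
  → r_4 = 0.2309

ranges = [3.2332, 4.6173, 0.2071, 0.2309]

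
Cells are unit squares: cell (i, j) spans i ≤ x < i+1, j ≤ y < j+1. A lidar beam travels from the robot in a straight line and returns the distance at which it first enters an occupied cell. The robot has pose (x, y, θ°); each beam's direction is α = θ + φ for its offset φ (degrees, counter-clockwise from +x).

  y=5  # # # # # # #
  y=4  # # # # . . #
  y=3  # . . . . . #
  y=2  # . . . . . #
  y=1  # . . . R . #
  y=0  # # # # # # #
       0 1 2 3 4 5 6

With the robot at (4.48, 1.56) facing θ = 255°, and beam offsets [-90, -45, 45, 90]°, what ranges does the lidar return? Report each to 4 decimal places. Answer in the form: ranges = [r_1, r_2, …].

beam 1: φ=-90°, α=165°
  d=(-0.9659,0.2588)  start (4,1)  tX=0.4969 tY=1.7000  stride 1/|dx|=1.0353 1/|dy|=3.8637
    cross x-line → (3,1), t=0.4969
    cross x-line → (2,1), t=1.5322
    cross y-line → (2,2), t=1.7000
    cross x-line → (1,2), t=2.5675
    cross x-line → (0,2), t=3.6028 (wall)
  → r_1 = 3.6028
beam 2: φ=-45°, α=210°
  d=(-0.8660,-0.5000)  start (4,1)  tX=0.5543 tY=1.1200  stride 1/|dx|=1.1547 1/|dy|=2.0000
    cross x-line → (3,1), t=0.5543
    cross y-line → (3,0), t=1.1200 (wall)
  → r_2 = 1.1200
beam 3: φ=45°, α=300°
  d=(0.5000,-0.8660)  start (4,1)  tX=1.0400 tY=0.6466  stride 1/|dx|=2.0000 1/|dy|=1.1547
    cross y-line → (4,0), t=0.6466 (wall)
  → r_3 = 0.6466
beam 4: φ=90°, α=345°
  d=(0.9659,-0.2588)  start (4,1)  tX=0.5383 tY=2.1637  stride 1/|dx|=1.0353 1/|dy|=3.8637
    cross x-line → (5,1), t=0.5383
    cross x-line → (6,1), t=1.5736 (wall)
  → r_4 = 1.5736

ranges = [3.6028, 1.1200, 0.6466, 1.5736]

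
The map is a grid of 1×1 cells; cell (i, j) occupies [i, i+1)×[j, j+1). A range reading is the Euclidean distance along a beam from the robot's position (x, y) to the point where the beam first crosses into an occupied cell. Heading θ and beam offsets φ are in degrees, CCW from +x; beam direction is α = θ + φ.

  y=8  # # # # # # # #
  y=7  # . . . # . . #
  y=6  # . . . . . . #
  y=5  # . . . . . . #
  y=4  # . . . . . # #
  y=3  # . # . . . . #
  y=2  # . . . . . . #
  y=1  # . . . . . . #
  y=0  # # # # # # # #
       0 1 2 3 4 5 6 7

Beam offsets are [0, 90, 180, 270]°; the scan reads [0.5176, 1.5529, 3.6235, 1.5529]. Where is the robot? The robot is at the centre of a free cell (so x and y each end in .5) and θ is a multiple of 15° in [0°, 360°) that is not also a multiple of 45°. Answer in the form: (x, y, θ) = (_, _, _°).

(x, y, θ) = (6.5, 2.5, 345°)

The pose lattice has 39·16 = 624 candidates. Test each by forward raycasting.
  (3.5, 7.5, 255°): beam 1 = 3.6235 ≠ 0.5176 ✗
  (3.5, 6.5, 210°): beam 1 = 2.8868 ≠ 0.5176 ✗
  (3.5, 7.5, 300°): beam 1 = 7.0000 ≠ 0.5176 ✗
  (3.5, 6.5, 255°): beam 1 = 2.5882 ≠ 0.5176 ✗
  …
  (6.5, 2.5, 345°): r_1=0.5176, r_2=1.5529, r_3=3.6235, r_4=1.5529 — all match ✓
Unique over the lattice → pose = (6.5, 2.5, 345°).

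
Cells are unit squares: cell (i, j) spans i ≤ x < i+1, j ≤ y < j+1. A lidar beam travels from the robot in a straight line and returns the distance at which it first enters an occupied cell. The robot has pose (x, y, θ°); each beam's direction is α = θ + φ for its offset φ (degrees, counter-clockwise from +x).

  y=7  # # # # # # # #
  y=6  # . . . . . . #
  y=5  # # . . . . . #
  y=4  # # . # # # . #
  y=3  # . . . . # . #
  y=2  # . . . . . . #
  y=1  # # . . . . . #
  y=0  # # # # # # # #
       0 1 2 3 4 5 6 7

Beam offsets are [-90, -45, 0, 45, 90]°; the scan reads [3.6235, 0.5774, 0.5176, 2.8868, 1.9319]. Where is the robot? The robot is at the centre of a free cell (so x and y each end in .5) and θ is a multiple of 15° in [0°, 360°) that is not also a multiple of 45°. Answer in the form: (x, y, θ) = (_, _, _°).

(x, y, θ) = (6.5, 3.5, 195°)

The pose lattice has 29·16 = 464 candidates. Test each by forward raycasting.
  (6.5, 6.5, 120°): beam 1 = 0.5774 ≠ 3.6235 ✗
  (6.5, 1.5, 285°): beam 1 = 1.9319 ≠ 3.6235 ✗
  (2.5, 1.5, 330°): beam 1 = 0.5774 ≠ 3.6235 ✗
  (1.5, 3.5, 240°): beam 1 = 0.5774 ≠ 3.6235 ✗
  …
  (6.5, 3.5, 195°): r_1=3.6235, r_2=0.5774, r_3=0.5176, r_4=2.8868, r_5=1.9319 — all match ✓
No second candidate reproduces the full scan.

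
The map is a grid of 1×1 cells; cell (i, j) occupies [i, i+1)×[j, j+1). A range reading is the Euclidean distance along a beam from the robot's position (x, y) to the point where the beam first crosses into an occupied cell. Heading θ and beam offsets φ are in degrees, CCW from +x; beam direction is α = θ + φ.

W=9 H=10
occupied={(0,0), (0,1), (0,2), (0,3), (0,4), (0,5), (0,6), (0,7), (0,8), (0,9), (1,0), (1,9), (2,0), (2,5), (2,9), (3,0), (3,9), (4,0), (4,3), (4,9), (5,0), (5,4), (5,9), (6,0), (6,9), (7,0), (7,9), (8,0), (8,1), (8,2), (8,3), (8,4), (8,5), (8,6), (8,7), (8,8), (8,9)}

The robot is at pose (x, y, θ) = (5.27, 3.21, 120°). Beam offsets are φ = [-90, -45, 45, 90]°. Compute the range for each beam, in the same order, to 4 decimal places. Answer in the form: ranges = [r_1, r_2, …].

beam 1: φ=-90°, α=30°
  direction (0.8660, 0.5000); cell (5,3); t to first gridline: x 0.8429, y 1.5800 (then +1.1547 / +2.0000)
    (6,3) via x @ 0.8429
    (6,4) via y @ 1.5800
    (7,4) via x @ 1.9976
    (8,4) via x @ 3.1523  # hit
  → r_1 = 3.1523
beam 2: φ=-45°, α=75°
  direction (0.2588, 0.9659); cell (5,3); t to first gridline: x 2.8205, y 0.8179 (then +3.8637 / +1.0353)
    (5,4) via y @ 0.8179  # hit
  → r_2 = 0.8179
beam 3: φ=45°, α=165°
  direction (-0.9659, 0.2588); cell (5,3); t to first gridline: x 0.2795, y 3.0523 (then +1.0353 / +3.8637)
    (4,3) via x @ 0.2795  # hit
  → r_3 = 0.2795
beam 4: φ=90°, α=210°
  direction (-0.8660, -0.5000); cell (5,3); t to first gridline: x 0.3118, y 0.4200 (then +1.1547 / +2.0000)
    (4,3) via x @ 0.3118  # hit
  → r_4 = 0.3118

ranges = [3.1523, 0.8179, 0.2795, 0.3118]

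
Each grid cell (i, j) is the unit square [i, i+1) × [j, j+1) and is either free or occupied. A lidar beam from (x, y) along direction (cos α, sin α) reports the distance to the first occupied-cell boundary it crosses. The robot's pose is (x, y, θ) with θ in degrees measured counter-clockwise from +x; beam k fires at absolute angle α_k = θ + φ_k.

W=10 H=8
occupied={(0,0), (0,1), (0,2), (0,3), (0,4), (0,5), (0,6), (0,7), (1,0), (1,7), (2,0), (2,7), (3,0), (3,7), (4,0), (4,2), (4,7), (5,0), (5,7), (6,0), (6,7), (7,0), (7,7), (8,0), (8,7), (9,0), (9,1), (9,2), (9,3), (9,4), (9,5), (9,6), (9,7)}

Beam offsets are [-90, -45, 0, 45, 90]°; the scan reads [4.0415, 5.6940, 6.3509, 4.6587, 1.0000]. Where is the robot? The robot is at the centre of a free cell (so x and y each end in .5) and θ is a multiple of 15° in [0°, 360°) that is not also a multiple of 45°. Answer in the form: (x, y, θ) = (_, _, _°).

(x, y, θ) = (4.5, 6.5, 300°)

The pose lattice has 47·16 = 752 candidates. Test each by forward raycasting.
  (4.5, 1.5, 330°): beam 1 = 0.5774 ≠ 4.0415 ✗
  (5.5, 3.5, 330°): beam 1 = 1.0000 ≠ 4.0415 ✗
  (3.5, 6.5, 75°): beam 1 = 5.6940 ≠ 4.0415 ✗
  …
  (4.5, 6.5, 300°): r_1=4.0415, r_2=5.6940, r_3=6.3509, r_4=4.6587, r_5=1.0000 — all match ✓
Only this pose fits every beam.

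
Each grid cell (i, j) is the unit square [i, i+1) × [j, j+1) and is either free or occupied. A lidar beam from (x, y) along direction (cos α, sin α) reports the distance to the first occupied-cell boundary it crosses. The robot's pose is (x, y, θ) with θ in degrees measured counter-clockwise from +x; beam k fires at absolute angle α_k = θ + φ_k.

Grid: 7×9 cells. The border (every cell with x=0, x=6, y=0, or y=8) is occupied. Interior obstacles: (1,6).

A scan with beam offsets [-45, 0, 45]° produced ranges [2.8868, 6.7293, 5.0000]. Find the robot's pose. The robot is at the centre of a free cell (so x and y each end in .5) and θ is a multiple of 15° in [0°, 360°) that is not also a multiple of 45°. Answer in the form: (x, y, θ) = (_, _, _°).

(x, y, θ) = (3.5, 1.5, 75°)

Enumerate (i+0.5, j+0.5, θ) over the 34 free cells and 16 admissible headings. For each, cast all 3 beams and compare to the given ranges.
  (4.5, 1.5, 240°): beam 1 = 1.9319 ≠ 2.8868 ✗
  (1.5, 2.5, 105°): beam 1 = 6.3509 ≠ 2.8868 ✗
  (3.5, 1.5, 15°): beam 1 = 1.0000 ≠ 2.8868 ✗
  (1.5, 7.5, 105°): beam 1 = 0.5774 ≠ 2.8868 ✗
  …
  (3.5, 1.5, 75°): r_1=2.8868, r_2=6.7293, r_3=5.0000 — all match ✓
No second candidate reproduces the full scan.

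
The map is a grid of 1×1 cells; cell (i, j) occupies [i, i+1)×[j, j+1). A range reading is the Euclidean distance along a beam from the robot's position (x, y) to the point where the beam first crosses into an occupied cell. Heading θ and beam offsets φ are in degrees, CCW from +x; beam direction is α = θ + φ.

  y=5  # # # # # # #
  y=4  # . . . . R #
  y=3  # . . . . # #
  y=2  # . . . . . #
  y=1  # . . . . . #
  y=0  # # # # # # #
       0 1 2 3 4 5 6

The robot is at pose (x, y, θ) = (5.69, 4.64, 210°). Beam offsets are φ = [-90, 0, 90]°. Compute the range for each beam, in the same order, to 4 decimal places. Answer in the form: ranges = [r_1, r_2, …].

ranges = [0.4157, 5.4155, 0.6200]

beam 1: φ=-90°, α=120°
  direction (-0.5000, 0.8660); cell (5,4); t to first gridline: x 1.3800, y 0.4157 (then +2.0000 / +1.1547)
    (5,5) via y @ 0.4157  # hit
  → r_1 = 0.4157
beam 2: φ=0°, α=210°
  direction (-0.8660, -0.5000); cell (5,4); t to first gridline: x 0.7967, y 1.2800 (then +1.1547 / +2.0000)
    (4,4) via x @ 0.7967
    (4,3) via y @ 1.2800
    (3,3) via x @ 1.9514
    (2,3) via x @ 3.1061
    (2,2) via y @ 3.2800
    (1,2) via x @ 4.2608
    (1,1) via y @ 5.2800
    (0,1) via x @ 5.4155  # hit
  → r_2 = 5.4155
beam 3: φ=90°, α=300°
  direction (0.5000, -0.8660); cell (5,4); t to first gridline: x 0.6200, y 0.7390 (then +2.0000 / +1.1547)
    (6,4) via x @ 0.6200  # hit
  → r_3 = 0.6200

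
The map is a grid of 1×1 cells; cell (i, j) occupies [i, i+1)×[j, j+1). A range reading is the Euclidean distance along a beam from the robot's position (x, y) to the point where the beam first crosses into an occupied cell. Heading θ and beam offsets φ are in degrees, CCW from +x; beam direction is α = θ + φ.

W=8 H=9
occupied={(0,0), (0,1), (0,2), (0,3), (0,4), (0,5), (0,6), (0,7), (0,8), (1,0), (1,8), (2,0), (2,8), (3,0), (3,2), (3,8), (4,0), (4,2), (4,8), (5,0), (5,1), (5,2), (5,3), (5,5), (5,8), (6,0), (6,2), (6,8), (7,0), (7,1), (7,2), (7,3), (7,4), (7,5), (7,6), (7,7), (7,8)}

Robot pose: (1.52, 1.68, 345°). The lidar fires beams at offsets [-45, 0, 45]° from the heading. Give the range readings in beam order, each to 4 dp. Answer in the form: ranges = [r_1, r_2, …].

beam 1: φ=-45°, α=300°
  dir = (cos 300°, sin 300°) = (0.5000, -0.8660); from cell (1,1)
  next x-line at t=0.9600, next y-line at t=0.7852; Δt_x=2.0000, Δt_y=1.1547
    y: enter (1,0) at t=0.7852 ← occupied
  → r_1 = 0.7852
beam 2: φ=0°, α=345°
  dir = (cos 345°, sin 345°) = (0.9659, -0.2588); from cell (1,1)
  next x-line at t=0.4969, next y-line at t=2.6273; Δt_x=1.0353, Δt_y=3.8637
    x: enter (2,1) at t=0.4969
    x: enter (3,1) at t=1.5322
    x: enter (4,1) at t=2.5675
    y: enter (4,0) at t=2.6273 ← occupied
  → r_2 = 2.6273
beam 3: φ=45°, α=30°
  dir = (cos 30°, sin 30°) = (0.8660, 0.5000); from cell (1,1)
  next x-line at t=0.5543, next y-line at t=0.6400; Δt_x=1.1547, Δt_y=2.0000
    x: enter (2,1) at t=0.5543
    y: enter (2,2) at t=0.6400
    x: enter (3,2) at t=1.7090 ← occupied
  → r_3 = 1.7090

ranges = [0.7852, 2.6273, 1.7090]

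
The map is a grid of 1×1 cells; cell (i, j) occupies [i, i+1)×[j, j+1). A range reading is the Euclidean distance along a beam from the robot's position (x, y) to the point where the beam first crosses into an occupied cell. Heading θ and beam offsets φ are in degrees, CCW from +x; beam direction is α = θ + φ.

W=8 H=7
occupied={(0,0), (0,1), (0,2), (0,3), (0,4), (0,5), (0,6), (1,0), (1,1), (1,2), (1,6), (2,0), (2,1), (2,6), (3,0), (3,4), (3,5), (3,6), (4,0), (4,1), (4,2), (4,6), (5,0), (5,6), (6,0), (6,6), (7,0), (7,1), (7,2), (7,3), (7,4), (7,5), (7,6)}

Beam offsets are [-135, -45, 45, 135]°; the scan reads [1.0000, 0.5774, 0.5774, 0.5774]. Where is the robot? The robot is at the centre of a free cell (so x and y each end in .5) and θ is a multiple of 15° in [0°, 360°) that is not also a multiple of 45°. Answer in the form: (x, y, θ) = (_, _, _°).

Candidates: 23 free-cell centres × 16 headings = 368 poses. Raycast each; keep the one whose scan matches to 4 dp.
  (4.5, 4.5, 15°): beam 1 = 3.0000 ≠ 1.0000 ✗
  (3.5, 3.5, 330°): beam 1 = 1.9319 ≠ 1.0000 ✗
  (6.5, 1.5, 15°): beam 1 = 0.5774 ≠ 1.0000 ✗
  (5.5, 4.5, 195°): beam 1 = 1.7321 ≠ 1.0000 ✗
  …
  (3.5, 1.5, 195°): r_1=1.0000, r_2=0.5774, r_3=0.5774, r_4=0.5774 — all match ✓
Unique over the lattice → pose = (3.5, 1.5, 195°).

(x, y, θ) = (3.5, 1.5, 195°)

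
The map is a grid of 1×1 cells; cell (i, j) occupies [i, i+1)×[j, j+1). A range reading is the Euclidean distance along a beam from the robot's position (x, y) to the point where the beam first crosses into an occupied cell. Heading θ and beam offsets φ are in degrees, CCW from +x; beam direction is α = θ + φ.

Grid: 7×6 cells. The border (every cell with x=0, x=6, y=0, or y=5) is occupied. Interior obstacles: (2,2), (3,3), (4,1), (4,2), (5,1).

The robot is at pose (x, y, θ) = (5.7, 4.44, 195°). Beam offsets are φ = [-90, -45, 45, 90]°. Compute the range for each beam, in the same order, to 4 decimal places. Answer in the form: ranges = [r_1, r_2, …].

beam 1: φ=-90°, α=105°
  direction (-0.2588, 0.9659); cell (5,4); t to first gridline: x 2.7046, y 0.5798 (then +3.8637 / +1.0353)
    (5,5) via y @ 0.5798  # hit
  → r_1 = 0.5798
beam 2: φ=-45°, α=150°
  direction (-0.8660, 0.5000); cell (5,4); t to first gridline: x 0.8083, y 1.1200 (then +1.1547 / +2.0000)
    (4,4) via x @ 0.8083
    (4,5) via y @ 1.1200  # hit
  → r_2 = 1.1200
beam 3: φ=45°, α=240°
  direction (-0.5000, -0.8660); cell (5,4); t to first gridline: x 1.4000, y 0.5081 (then +2.0000 / +1.1547)
    (5,3) via y @ 0.5081
    (4,3) via x @ 1.4000
    (4,2) via y @ 1.6628  # hit
  → r_3 = 1.6628
beam 4: φ=90°, α=285°
  direction (0.2588, -0.9659); cell (5,4); t to first gridline: x 1.1591, y 0.4555 (then +3.8637 / +1.0353)
    (5,3) via y @ 0.4555
    (6,3) via x @ 1.1591  # hit
  → r_4 = 1.1591

ranges = [0.5798, 1.1200, 1.6628, 1.1591]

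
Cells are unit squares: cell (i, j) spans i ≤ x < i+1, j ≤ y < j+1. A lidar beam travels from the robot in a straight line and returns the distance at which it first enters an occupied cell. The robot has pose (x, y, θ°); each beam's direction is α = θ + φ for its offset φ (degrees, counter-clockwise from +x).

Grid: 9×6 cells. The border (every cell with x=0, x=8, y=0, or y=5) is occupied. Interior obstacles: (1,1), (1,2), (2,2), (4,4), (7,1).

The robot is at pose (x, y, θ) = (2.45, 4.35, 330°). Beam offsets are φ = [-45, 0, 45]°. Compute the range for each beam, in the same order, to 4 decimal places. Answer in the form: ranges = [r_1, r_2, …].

ranges = [1.3976, 5.2539, 1.6047]

beam 1: φ=-45°, α=285°
  direction (0.2588, -0.9659); cell (2,4); t to first gridline: x 2.1250, y 0.3623 (then +3.8637 / +1.0353)
    (2,3) via y @ 0.3623
    (2,2) via y @ 1.3976  # hit
  → r_1 = 1.3976
beam 2: φ=0°, α=330°
  direction (0.8660, -0.5000); cell (2,4); t to first gridline: x 0.6351, y 0.7000 (then +1.1547 / +2.0000)
    (3,4) via x @ 0.6351
    (3,3) via y @ 0.7000
    (4,3) via x @ 1.7898
    (4,2) via y @ 2.7000
    (5,2) via x @ 2.9445
    (6,2) via x @ 4.0992
    (6,1) via y @ 4.7000
    (7,1) via x @ 5.2539  # hit
  → r_2 = 5.2539
beam 3: φ=45°, α=15°
  direction (0.9659, 0.2588); cell (2,4); t to first gridline: x 0.5694, y 2.5114 (then +1.0353 / +3.8637)
    (3,4) via x @ 0.5694
    (4,4) via x @ 1.6047  # hit
  → r_3 = 1.6047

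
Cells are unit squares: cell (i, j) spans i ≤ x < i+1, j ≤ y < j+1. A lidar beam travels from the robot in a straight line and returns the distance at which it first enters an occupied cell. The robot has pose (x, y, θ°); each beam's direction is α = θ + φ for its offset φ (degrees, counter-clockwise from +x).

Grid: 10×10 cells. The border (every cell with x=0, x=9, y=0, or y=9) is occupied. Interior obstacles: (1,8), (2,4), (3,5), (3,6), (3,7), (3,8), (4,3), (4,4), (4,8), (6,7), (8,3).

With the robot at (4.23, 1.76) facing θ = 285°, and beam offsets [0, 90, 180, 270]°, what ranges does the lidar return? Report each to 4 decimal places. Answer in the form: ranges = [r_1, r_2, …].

ranges = [0.7868, 4.7910, 3.3543, 2.9364]

beam 1: φ=0°, α=285°
  d=(0.2588,-0.9659)  start (4,1)  tX=2.9751 tY=0.7868  stride 1/|dx|=3.8637 1/|dy|=1.0353
    cross y-line → (4,0), t=0.7868 (wall)
  → r_1 = 0.7868
beam 2: φ=90°, α=15°
  d=(0.9659,0.2588)  start (4,1)  tX=0.7972 tY=0.9273  stride 1/|dx|=1.0353 1/|dy|=3.8637
    cross x-line → (5,1), t=0.7972
    cross y-line → (5,2), t=0.9273
    cross x-line → (6,2), t=1.8324
    cross x-line → (7,2), t=2.8677
    cross x-line → (8,2), t=3.9030
    cross y-line → (8,3), t=4.7910 (wall)
  → r_2 = 4.7910
beam 3: φ=180°, α=105°
  d=(-0.2588,0.9659)  start (4,1)  tX=0.8887 tY=0.2485  stride 1/|dx|=3.8637 1/|dy|=1.0353
    cross y-line → (4,2), t=0.2485
    cross x-line → (3,2), t=0.8887
    cross y-line → (3,3), t=1.2837
    cross y-line → (3,4), t=2.3190
    cross y-line → (3,5), t=3.3543 (wall)
  → r_3 = 3.3543
beam 4: φ=270°, α=195°
  d=(-0.9659,-0.2588)  start (4,1)  tX=0.2381 tY=2.9364  stride 1/|dx|=1.0353 1/|dy|=3.8637
    cross x-line → (3,1), t=0.2381
    cross x-line → (2,1), t=1.2734
    cross x-line → (1,1), t=2.3087
    cross y-line → (1,0), t=2.9364 (wall)
  → r_4 = 2.9364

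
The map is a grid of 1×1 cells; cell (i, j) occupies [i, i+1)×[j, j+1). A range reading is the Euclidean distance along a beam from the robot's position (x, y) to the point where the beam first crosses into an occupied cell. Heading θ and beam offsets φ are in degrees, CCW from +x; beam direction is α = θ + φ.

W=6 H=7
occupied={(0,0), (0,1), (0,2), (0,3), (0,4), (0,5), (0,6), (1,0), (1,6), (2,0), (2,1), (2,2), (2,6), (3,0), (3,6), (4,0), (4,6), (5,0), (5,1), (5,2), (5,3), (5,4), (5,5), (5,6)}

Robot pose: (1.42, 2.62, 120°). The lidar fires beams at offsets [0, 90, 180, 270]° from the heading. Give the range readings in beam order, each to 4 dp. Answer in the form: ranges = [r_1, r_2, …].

beam 1: φ=0°, α=120°
  d=(-0.5000,0.8660)  start (1,2)  tX=0.8400 tY=0.4388  stride 1/|dx|=2.0000 1/|dy|=1.1547
    cross y-line → (1,3), t=0.4388
    cross x-line → (0,3), t=0.8400 (wall)
  → r_1 = 0.8400
beam 2: φ=90°, α=210°
  d=(-0.8660,-0.5000)  start (1,2)  tX=0.4850 tY=1.2400  stride 1/|dx|=1.1547 1/|dy|=2.0000
    cross x-line → (0,2), t=0.4850 (wall)
  → r_2 = 0.4850
beam 3: φ=180°, α=300°
  d=(0.5000,-0.8660)  start (1,2)  tX=1.1600 tY=0.7159  stride 1/|dx|=2.0000 1/|dy|=1.1547
    cross y-line → (1,1), t=0.7159
    cross x-line → (2,1), t=1.1600 (wall)
  → r_3 = 1.1600
beam 4: φ=270°, α=30°
  d=(0.8660,0.5000)  start (1,2)  tX=0.6697 tY=0.7600  stride 1/|dx|=1.1547 1/|dy|=2.0000
    cross x-line → (2,2), t=0.6697 (wall)
  → r_4 = 0.6697

ranges = [0.8400, 0.4850, 1.1600, 0.6697]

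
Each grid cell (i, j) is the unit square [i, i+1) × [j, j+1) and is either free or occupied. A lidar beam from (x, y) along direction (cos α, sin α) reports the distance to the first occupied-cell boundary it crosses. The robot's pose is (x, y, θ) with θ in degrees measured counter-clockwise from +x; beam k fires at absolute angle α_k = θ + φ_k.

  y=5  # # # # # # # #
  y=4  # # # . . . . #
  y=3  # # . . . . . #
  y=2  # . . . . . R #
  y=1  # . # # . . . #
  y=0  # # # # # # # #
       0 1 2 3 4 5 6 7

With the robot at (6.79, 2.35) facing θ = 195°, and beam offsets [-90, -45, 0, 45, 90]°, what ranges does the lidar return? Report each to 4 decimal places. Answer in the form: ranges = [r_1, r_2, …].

beam 1: φ=-90°, α=105°
  cosα=-0.2588 sinα=0.9659 | (6,2) | tMaxX 3.0523 tMaxY 0.6729 | tΔX 3.8637 tΔY 1.0353
    t=0.6729 [y] (6,3)
    t=1.7082 [y] (6,4)
    t=2.7435 [y] (6,5) — stop
  → r_1 = 2.7435
beam 2: φ=-45°, α=150°
  cosα=-0.8660 sinα=0.5000 | (6,2) | tMaxX 0.9122 tMaxY 1.3000 | tΔX 1.1547 tΔY 2.0000
    t=0.9122 [x] (5,2)
    t=1.3000 [y] (5,3)
    t=2.0669 [x] (4,3)
    t=3.2216 [x] (3,3)
    t=3.3000 [y] (3,4)
    t=4.3763 [x] (2,4) — stop
  → r_2 = 4.3763
beam 3: φ=0°, α=195°
  cosα=-0.9659 sinα=-0.2588 | (6,2) | tMaxX 0.8179 tMaxY 1.3523 | tΔX 1.0353 tΔY 3.8637
    t=0.8179 [x] (5,2)
    t=1.3523 [y] (5,1)
    t=1.8531 [x] (4,1)
    t=2.8884 [x] (3,1) — stop
  → r_3 = 2.8884
beam 4: φ=45°, α=240°
  cosα=-0.5000 sinα=-0.8660 | (6,2) | tMaxX 1.5800 tMaxY 0.4041 | tΔX 2.0000 tΔY 1.1547
    t=0.4041 [y] (6,1)
    t=1.5588 [y] (6,0) — stop
  → r_4 = 1.5588
beam 5: φ=90°, α=285°
  cosα=0.2588 sinα=-0.9659 | (6,2) | tMaxX 0.8114 tMaxY 0.3623 | tΔX 3.8637 tΔY 1.0353
    t=0.3623 [y] (6,1)
    t=0.8114 [x] (7,1) — stop
  → r_5 = 0.8114

ranges = [2.7435, 4.3763, 2.8884, 1.5588, 0.8114]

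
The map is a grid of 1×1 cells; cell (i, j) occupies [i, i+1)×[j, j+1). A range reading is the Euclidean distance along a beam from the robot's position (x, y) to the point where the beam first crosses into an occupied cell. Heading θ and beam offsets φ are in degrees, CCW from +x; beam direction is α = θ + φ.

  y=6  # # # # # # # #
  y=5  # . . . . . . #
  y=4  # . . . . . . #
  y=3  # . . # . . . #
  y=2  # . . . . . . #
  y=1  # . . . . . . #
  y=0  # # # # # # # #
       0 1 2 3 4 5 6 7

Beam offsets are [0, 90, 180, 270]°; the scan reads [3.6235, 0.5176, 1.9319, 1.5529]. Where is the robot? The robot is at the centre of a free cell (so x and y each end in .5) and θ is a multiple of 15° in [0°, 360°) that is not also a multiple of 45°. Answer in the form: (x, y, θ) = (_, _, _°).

The pose lattice has 29·16 = 464 candidates. Test each by forward raycasting.
  (4.5, 2.5, 60°): beam 1 = 4.0415 ≠ 3.6235 ✗
  (5.5, 4.5, 285°): beam 2 = 1.5529 ≠ 0.5176 ✗
  (3.5, 1.5, 150°): beam 1 = 2.8868 ≠ 3.6235 ✗
  (4.5, 5.5, 30°): beam 1 = 1.0000 ≠ 3.6235 ✗
  …
  (3.5, 5.5, 345°): r_1=3.6235, r_2=0.5176, r_3=1.9319, r_4=1.5529 — all match ✓
Unique over the lattice → pose = (3.5, 5.5, 345°).

(x, y, θ) = (3.5, 5.5, 345°)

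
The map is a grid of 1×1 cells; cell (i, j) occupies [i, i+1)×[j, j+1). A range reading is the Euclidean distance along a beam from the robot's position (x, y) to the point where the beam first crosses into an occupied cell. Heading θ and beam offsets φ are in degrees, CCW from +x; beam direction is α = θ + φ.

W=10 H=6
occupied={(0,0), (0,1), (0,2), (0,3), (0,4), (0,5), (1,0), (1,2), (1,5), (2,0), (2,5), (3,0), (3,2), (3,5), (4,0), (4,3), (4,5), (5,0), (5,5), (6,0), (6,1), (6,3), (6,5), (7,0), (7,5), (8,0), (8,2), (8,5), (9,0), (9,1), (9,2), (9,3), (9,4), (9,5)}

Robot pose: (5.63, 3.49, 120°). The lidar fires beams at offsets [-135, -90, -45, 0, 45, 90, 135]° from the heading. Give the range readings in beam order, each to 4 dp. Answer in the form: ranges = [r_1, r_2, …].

ranges = [0.3831, 0.4272, 1.5633, 1.7436, 0.6522, 0.7275, 2.5778]

beam 1: φ=-135°, α=345°
  direction (0.9659, -0.2588); cell (5,3); t to first gridline: x 0.3831, y 1.8932 (then +1.0353 / +3.8637)
    (6,3) via x @ 0.3831  # hit
  → r_1 = 0.3831
beam 2: φ=-90°, α=30°
  direction (0.8660, 0.5000); cell (5,3); t to first gridline: x 0.4272, y 1.0200 (then +1.1547 / +2.0000)
    (6,3) via x @ 0.4272  # hit
  → r_2 = 0.4272
beam 3: φ=-45°, α=75°
  direction (0.2588, 0.9659); cell (5,3); t to first gridline: x 1.4296, y 0.5280 (then +3.8637 / +1.0353)
    (5,4) via y @ 0.5280
    (6,4) via x @ 1.4296
    (6,5) via y @ 1.5633  # hit
  → r_3 = 1.5633
beam 4: φ=0°, α=120°
  direction (-0.5000, 0.8660); cell (5,3); t to first gridline: x 1.2600, y 0.5889 (then +2.0000 / +1.1547)
    (5,4) via y @ 0.5889
    (4,4) via x @ 1.2600
    (4,5) via y @ 1.7436  # hit
  → r_4 = 1.7436
beam 5: φ=45°, α=165°
  direction (-0.9659, 0.2588); cell (5,3); t to first gridline: x 0.6522, y 1.9705 (then +1.0353 / +3.8637)
    (4,3) via x @ 0.6522  # hit
  → r_5 = 0.6522
beam 6: φ=90°, α=210°
  direction (-0.8660, -0.5000); cell (5,3); t to first gridline: x 0.7275, y 0.9800 (then +1.1547 / +2.0000)
    (4,3) via x @ 0.7275  # hit
  → r_6 = 0.7275
beam 7: φ=135°, α=255°
  direction (-0.2588, -0.9659); cell (5,3); t to first gridline: x 2.4341, y 0.5073 (then +3.8637 / +1.0353)
    (5,2) via y @ 0.5073
    (5,1) via y @ 1.5426
    (4,1) via x @ 2.4341
    (4,0) via y @ 2.5778  # hit
  → r_7 = 2.5778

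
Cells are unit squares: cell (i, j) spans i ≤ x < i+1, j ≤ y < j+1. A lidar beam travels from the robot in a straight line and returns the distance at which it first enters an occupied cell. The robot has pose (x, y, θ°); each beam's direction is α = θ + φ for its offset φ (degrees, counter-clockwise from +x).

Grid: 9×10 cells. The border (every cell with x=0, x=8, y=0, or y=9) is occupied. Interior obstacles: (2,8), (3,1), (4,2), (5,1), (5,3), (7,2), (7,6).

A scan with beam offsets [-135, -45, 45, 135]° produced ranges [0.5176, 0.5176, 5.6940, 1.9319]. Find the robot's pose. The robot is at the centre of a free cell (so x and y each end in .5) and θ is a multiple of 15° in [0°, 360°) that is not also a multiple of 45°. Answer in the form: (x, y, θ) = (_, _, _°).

(x, y, θ) = (3.5, 8.5, 240°)

Enumerate (i+0.5, j+0.5, θ) over the 49 free cells and 16 admissible headings. For each, cast all 4 beams and compare to the given ranges.
  (1.5, 1.5, 60°): beam 2 = 1.5529 ≠ 0.5176 ✗
  (4.5, 5.5, 15°): beam 1 = 5.1962 ≠ 0.5176 ✗
  (3.5, 2.5, 210°): beam 1 = 6.7293 ≠ 0.5176 ✗
  …
  (3.5, 8.5, 240°): r_1=0.5176, r_2=0.5176, r_3=5.6940, r_4=1.9319 — all match ✓
Only this pose fits every beam.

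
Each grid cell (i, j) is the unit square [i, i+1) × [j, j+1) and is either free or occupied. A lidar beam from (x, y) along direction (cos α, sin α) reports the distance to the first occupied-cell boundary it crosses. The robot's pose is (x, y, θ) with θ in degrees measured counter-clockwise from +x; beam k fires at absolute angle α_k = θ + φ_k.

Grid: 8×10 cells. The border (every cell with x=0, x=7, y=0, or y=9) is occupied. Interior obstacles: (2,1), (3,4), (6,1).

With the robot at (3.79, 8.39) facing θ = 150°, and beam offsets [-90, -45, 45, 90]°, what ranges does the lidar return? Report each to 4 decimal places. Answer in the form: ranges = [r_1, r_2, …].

ranges = [0.7044, 0.6315, 2.8884, 5.5800]

beam 1: φ=-90°, α=60°
  direction (0.5000, 0.8660); cell (3,8); t to first gridline: x 0.4200, y 0.7044 (then +2.0000 / +1.1547)
    (4,8) via x @ 0.4200
    (4,9) via y @ 0.7044  # hit
  → r_1 = 0.7044
beam 2: φ=-45°, α=105°
  direction (-0.2588, 0.9659); cell (3,8); t to first gridline: x 3.0523, y 0.6315 (then +3.8637 / +1.0353)
    (3,9) via y @ 0.6315  # hit
  → r_2 = 0.6315
beam 3: φ=45°, α=195°
  direction (-0.9659, -0.2588); cell (3,8); t to first gridline: x 0.8179, y 1.5068 (then +1.0353 / +3.8637)
    (2,8) via x @ 0.8179
    (2,7) via y @ 1.5068
    (1,7) via x @ 1.8531
    (0,7) via x @ 2.8884  # hit
  → r_3 = 2.8884
beam 4: φ=90°, α=240°
  direction (-0.5000, -0.8660); cell (3,8); t to first gridline: x 1.5800, y 0.4503 (then +2.0000 / +1.1547)
    (3,7) via y @ 0.4503
    (2,7) via x @ 1.5800
    (2,6) via y @ 1.6050
    (2,5) via y @ 2.7597
    (1,5) via x @ 3.5800
    (1,4) via y @ 3.9144
    (1,3) via y @ 5.0691
    (0,3) via x @ 5.5800  # hit
  → r_4 = 5.5800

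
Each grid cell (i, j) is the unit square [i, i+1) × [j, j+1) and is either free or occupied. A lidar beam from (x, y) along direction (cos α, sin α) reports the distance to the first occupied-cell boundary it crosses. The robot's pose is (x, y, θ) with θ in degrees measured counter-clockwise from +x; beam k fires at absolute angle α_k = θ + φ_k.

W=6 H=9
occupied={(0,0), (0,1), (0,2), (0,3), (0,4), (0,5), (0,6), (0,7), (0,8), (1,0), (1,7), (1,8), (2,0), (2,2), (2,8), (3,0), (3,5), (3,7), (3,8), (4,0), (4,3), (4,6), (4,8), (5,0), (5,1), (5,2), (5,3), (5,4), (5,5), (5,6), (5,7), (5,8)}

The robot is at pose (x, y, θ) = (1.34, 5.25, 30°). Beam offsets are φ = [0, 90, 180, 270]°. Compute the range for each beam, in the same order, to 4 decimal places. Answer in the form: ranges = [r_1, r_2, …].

beam 1: φ=0°, α=30°
  d=(0.8660,0.5000)  start (1,5)  tX=0.7621 tY=1.5000  stride 1/|dx|=1.1547 1/|dy|=2.0000
    cross x-line → (2,5), t=0.7621
    cross y-line → (2,6), t=1.5000
    cross x-line → (3,6), t=1.9168
    cross x-line → (4,6), t=3.0715 (wall)
  → r_1 = 3.0715
beam 2: φ=90°, α=120°
  d=(-0.5000,0.8660)  start (1,5)  tX=0.6800 tY=0.8660  stride 1/|dx|=2.0000 1/|dy|=1.1547
    cross x-line → (0,5), t=0.6800 (wall)
  → r_2 = 0.6800
beam 3: φ=180°, α=210°
  d=(-0.8660,-0.5000)  start (1,5)  tX=0.3926 tY=0.5000  stride 1/|dx|=1.1547 1/|dy|=2.0000
    cross x-line → (0,5), t=0.3926 (wall)
  → r_3 = 0.3926
beam 4: φ=270°, α=300°
  d=(0.5000,-0.8660)  start (1,5)  tX=1.3200 tY=0.2887  stride 1/|dx|=2.0000 1/|dy|=1.1547
    cross y-line → (1,4), t=0.2887
    cross x-line → (2,4), t=1.3200
    cross y-line → (2,3), t=1.4434
    cross y-line → (2,2), t=2.5981 (wall)
  → r_4 = 2.5981

ranges = [3.0715, 0.6800, 0.3926, 2.5981]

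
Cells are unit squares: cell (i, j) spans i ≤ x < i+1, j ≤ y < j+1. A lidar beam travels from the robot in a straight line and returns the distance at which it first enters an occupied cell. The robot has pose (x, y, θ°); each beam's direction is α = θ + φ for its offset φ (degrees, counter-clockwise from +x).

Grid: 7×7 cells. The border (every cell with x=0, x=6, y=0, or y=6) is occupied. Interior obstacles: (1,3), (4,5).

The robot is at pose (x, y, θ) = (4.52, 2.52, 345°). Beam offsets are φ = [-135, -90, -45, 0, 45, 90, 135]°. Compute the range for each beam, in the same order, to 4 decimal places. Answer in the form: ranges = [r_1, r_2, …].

beam 1: φ=-135°, α=210°
  direction (-0.8660, -0.5000); cell (4,2); t to first gridline: x 0.6004, y 1.0400 (then +1.1547 / +2.0000)
    (3,2) via x @ 0.6004
    (3,1) via y @ 1.0400
    (2,1) via x @ 1.7551
    (1,1) via x @ 2.9098
    (1,0) via y @ 3.0400  # hit
  → r_1 = 3.0400
beam 2: φ=-90°, α=255°
  direction (-0.2588, -0.9659); cell (4,2); t to first gridline: x 2.0091, y 0.5383 (then +3.8637 / +1.0353)
    (4,1) via y @ 0.5383
    (4,0) via y @ 1.5736  # hit
  → r_2 = 1.5736
beam 3: φ=-45°, α=300°
  direction (0.5000, -0.8660); cell (4,2); t to first gridline: x 0.9600, y 0.6004 (then +2.0000 / +1.1547)
    (4,1) via y @ 0.6004
    (5,1) via x @ 0.9600
    (5,0) via y @ 1.7551  # hit
  → r_3 = 1.7551
beam 4: φ=0°, α=345°
  direction (0.9659, -0.2588); cell (4,2); t to first gridline: x 0.4969, y 2.0091 (then +1.0353 / +3.8637)
    (5,2) via x @ 0.4969
    (6,2) via x @ 1.5322  # hit
  → r_4 = 1.5322
beam 5: φ=45°, α=30°
  direction (0.8660, 0.5000); cell (4,2); t to first gridline: x 0.5543, y 0.9600 (then +1.1547 / +2.0000)
    (5,2) via x @ 0.5543
    (5,3) via y @ 0.9600
    (6,3) via x @ 1.7090  # hit
  → r_5 = 1.7090
beam 6: φ=90°, α=75°
  direction (0.2588, 0.9659); cell (4,2); t to first gridline: x 1.8546, y 0.4969 (then +3.8637 / +1.0353)
    (4,3) via y @ 0.4969
    (4,4) via y @ 1.5322
    (5,4) via x @ 1.8546
    (5,5) via y @ 2.5675
    (5,6) via y @ 3.6028  # hit
  → r_6 = 3.6028
beam 7: φ=135°, α=120°
  direction (-0.5000, 0.8660); cell (4,2); t to first gridline: x 1.0400, y 0.5543 (then +2.0000 / +1.1547)
    (4,3) via y @ 0.5543
    (3,3) via x @ 1.0400
    (3,4) via y @ 1.7090
    (3,5) via y @ 2.8637
    (2,5) via x @ 3.0400
    (2,6) via y @ 4.0184  # hit
  → r_7 = 4.0184

ranges = [3.0400, 1.5736, 1.7551, 1.5322, 1.7090, 3.6028, 4.0184]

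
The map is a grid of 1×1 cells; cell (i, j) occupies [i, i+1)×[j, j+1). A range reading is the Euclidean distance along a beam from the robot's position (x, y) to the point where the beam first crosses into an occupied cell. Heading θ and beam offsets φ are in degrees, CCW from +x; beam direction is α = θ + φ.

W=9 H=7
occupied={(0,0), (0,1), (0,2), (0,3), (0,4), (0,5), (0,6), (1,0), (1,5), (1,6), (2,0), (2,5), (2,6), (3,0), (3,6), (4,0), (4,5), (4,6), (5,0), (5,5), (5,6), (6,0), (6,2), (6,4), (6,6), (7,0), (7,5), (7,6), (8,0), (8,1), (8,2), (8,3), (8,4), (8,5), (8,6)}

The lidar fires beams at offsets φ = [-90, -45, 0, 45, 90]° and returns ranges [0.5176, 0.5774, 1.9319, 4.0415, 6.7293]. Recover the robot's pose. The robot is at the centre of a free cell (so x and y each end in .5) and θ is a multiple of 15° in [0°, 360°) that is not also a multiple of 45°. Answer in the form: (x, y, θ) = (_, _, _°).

(x, y, θ) = (1.5, 4.5, 255°)

Candidates: 28 free-cell centres × 16 headings = 448 poses. Raycast each; keep the one whose scan matches to 4 dp.
  (2.5, 3.5, 15°): beam 1 = 2.5882 ≠ 0.5176 ✗
  (3.5, 2.5, 345°): beam 1 = 1.5529 ≠ 0.5176 ✗
  (4.5, 1.5, 75°): beam 1 = 1.9319 ≠ 0.5176 ✗
  (6.5, 5.5, 150°): beam 1 = 0.5774 ≠ 0.5176 ✗
  …
  (1.5, 4.5, 255°): r_1=0.5176, r_2=0.5774, r_3=1.9319, r_4=4.0415, r_5=6.7293 — all match ✓
Only this pose fits every beam.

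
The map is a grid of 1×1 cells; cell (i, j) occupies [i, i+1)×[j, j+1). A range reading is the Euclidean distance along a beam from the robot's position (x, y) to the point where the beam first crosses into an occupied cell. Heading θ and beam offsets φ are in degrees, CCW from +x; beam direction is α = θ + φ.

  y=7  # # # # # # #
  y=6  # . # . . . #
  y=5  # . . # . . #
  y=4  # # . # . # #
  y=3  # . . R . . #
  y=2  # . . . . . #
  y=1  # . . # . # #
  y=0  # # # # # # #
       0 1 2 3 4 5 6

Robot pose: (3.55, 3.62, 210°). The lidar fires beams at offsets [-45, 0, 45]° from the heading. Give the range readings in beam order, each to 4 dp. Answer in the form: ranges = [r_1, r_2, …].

ranges = [1.6047, 2.9445, 1.6771]

beam 1: φ=-45°, α=165°
  cosα=-0.9659 sinα=0.2588 | (3,3) | tMaxX 0.5694 tMaxY 1.4682 | tΔX 1.0353 tΔY 3.8637
    t=0.5694 [x] (2,3)
    t=1.4682 [y] (2,4)
    t=1.6047 [x] (1,4) — stop
  → r_1 = 1.6047
beam 2: φ=0°, α=210°
  cosα=-0.8660 sinα=-0.5000 | (3,3) | tMaxX 0.6351 tMaxY 1.2400 | tΔX 1.1547 tΔY 2.0000
    t=0.6351 [x] (2,3)
    t=1.2400 [y] (2,2)
    t=1.7898 [x] (1,2)
    t=2.9445 [x] (0,2) — stop
  → r_2 = 2.9445
beam 3: φ=45°, α=255°
  cosα=-0.2588 sinα=-0.9659 | (3,3) | tMaxX 2.1250 tMaxY 0.6419 | tΔX 3.8637 tΔY 1.0353
    t=0.6419 [y] (3,2)
    t=1.6771 [y] (3,1) — stop
  → r_3 = 1.6771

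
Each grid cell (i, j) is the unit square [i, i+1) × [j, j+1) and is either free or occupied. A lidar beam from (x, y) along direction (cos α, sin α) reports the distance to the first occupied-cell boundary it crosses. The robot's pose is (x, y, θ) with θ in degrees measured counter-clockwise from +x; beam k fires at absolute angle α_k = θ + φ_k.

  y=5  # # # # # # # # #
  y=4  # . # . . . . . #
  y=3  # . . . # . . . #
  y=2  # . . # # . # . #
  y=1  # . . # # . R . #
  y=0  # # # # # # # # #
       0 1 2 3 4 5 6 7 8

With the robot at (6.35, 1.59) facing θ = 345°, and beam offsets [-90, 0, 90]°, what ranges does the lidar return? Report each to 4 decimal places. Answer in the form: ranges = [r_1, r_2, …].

beam 1: φ=-90°, α=255°
  direction (-0.2588, -0.9659); cell (6,1); t to first gridline: x 1.3523, y 0.6108 (then +3.8637 / +1.0353)
    (6,0) via y @ 0.6108  # hit
  → r_1 = 0.6108
beam 2: φ=0°, α=345°
  direction (0.9659, -0.2588); cell (6,1); t to first gridline: x 0.6729, y 2.2796 (then +1.0353 / +3.8637)
    (7,1) via x @ 0.6729
    (8,1) via x @ 1.7082  # hit
  → r_2 = 1.7082
beam 3: φ=90°, α=75°
  direction (0.2588, 0.9659); cell (6,1); t to first gridline: x 2.5114, y 0.4245 (then +3.8637 / +1.0353)
    (6,2) via y @ 0.4245  # hit
  → r_3 = 0.4245

ranges = [0.6108, 1.7082, 0.4245]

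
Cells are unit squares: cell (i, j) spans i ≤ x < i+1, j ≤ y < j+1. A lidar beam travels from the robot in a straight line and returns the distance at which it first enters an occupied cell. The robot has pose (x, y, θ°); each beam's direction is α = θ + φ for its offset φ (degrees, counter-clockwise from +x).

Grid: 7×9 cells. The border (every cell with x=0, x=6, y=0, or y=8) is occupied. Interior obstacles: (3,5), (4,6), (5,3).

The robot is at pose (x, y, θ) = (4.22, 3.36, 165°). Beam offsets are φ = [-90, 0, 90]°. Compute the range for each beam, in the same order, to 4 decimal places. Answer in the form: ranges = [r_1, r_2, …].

beam 1: φ=-90°, α=75°
  cosα=0.2588 sinα=0.9659 | (4,3) | tMaxX 3.0137 tMaxY 0.6626 | tΔX 3.8637 tΔY 1.0353
    t=0.6626 [y] (4,4)
    t=1.6979 [y] (4,5)
    t=2.7331 [y] (4,6) — stop
  → r_1 = 2.7331
beam 2: φ=0°, α=165°
  cosα=-0.9659 sinα=0.2588 | (4,3) | tMaxX 0.2278 tMaxY 2.4728 | tΔX 1.0353 tΔY 3.8637
    t=0.2278 [x] (3,3)
    t=1.2630 [x] (2,3)
    t=2.2983 [x] (1,3)
    t=2.4728 [y] (1,4)
    t=3.3336 [x] (0,4) — stop
  → r_2 = 3.3336
beam 3: φ=90°, α=255°
  cosα=-0.2588 sinα=-0.9659 | (4,3) | tMaxX 0.8500 tMaxY 0.3727 | tΔX 3.8637 tΔY 1.0353
    t=0.3727 [y] (4,2)
    t=0.8500 [x] (3,2)
    t=1.4080 [y] (3,1)
    t=2.4433 [y] (3,0) — stop
  → r_3 = 2.4433

ranges = [2.7331, 3.3336, 2.4433]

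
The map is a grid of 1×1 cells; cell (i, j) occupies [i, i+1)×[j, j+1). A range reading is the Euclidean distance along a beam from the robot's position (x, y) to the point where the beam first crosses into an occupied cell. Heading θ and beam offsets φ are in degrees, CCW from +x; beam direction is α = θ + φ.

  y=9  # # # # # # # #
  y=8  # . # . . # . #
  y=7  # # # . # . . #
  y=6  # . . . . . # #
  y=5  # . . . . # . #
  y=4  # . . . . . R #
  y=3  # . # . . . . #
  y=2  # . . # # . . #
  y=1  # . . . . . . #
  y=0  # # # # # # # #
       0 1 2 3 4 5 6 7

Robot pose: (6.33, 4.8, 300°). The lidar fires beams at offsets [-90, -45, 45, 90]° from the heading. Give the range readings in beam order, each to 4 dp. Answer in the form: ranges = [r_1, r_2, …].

beam 1: φ=-90°, α=210°
  d=(-0.8660,-0.5000)  start (6,4)  tX=0.3811 tY=1.6000  stride 1/|dx|=1.1547 1/|dy|=2.0000
    cross x-line → (5,4), t=0.3811
    cross x-line → (4,4), t=1.5358
    cross y-line → (4,3), t=1.6000
    cross x-line → (3,3), t=2.6905
    cross y-line → (3,2), t=3.6000 (wall)
  → r_1 = 3.6000
beam 2: φ=-45°, α=255°
  d=(-0.2588,-0.9659)  start (6,4)  tX=1.2750 tY=0.8282  stride 1/|dx|=3.8637 1/|dy|=1.0353
    cross y-line → (6,3), t=0.8282
    cross x-line → (5,3), t=1.2750
    cross y-line → (5,2), t=1.8635
    cross y-line → (5,1), t=2.8988
    cross y-line → (5,0), t=3.9340 (wall)
  → r_2 = 3.9340
beam 3: φ=45°, α=345°
  d=(0.9659,-0.2588)  start (6,4)  tX=0.6936 tY=3.0910  stride 1/|dx|=1.0353 1/|dy|=3.8637
    cross x-line → (7,4), t=0.6936 (wall)
  → r_3 = 0.6936
beam 4: φ=90°, α=30°
  d=(0.8660,0.5000)  start (6,4)  tX=0.7736 tY=0.4000  stride 1/|dx|=1.1547 1/|dy|=2.0000
    cross y-line → (6,5), t=0.4000
    cross x-line → (7,5), t=0.7736 (wall)
  → r_4 = 0.7736

ranges = [3.6000, 3.9340, 0.6936, 0.7736]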